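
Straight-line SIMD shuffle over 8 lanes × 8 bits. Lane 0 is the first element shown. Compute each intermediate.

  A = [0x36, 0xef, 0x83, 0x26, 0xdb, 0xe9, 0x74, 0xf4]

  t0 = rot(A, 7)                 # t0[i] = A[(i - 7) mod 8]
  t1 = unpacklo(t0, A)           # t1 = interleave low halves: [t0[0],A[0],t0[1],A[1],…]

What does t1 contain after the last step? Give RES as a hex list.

RES = [ 0xef  0x36  0x83  0xef  0x26  0x83  0xdb  0x26 ]

t0 = [0xef, 0x83, 0x26, 0xdb, 0xe9, 0x74, 0xf4, 0x36]
t1 = [0xef, 0x36, 0x83, 0xef, 0x26, 0x83, 0xdb, 0x26]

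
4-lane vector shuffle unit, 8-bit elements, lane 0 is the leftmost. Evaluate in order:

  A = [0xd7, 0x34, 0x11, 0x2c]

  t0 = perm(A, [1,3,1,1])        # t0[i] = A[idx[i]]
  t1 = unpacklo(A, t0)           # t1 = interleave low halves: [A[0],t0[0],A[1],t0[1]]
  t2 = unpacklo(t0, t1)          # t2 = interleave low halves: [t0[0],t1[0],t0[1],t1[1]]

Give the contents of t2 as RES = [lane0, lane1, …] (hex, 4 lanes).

→ t0 |34|2c|34|34|
→ t1 |d7|34|34|2c|
→ t2 |34|d7|2c|34|

RES = [ 0x34  0xd7  0x2c  0x34 ]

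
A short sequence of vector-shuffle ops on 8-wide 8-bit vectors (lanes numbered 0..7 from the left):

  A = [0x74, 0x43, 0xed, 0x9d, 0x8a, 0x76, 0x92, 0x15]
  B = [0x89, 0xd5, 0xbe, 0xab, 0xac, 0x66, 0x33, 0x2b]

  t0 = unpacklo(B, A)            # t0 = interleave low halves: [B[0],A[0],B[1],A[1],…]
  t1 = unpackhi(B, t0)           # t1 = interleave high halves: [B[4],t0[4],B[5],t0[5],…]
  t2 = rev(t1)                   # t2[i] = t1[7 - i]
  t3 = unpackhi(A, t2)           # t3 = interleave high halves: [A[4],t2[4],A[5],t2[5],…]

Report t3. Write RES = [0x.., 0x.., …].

  t0: 89 74 d5 43 be ed ab 9d
  t1: ac be 66 ed 33 ab 2b 9d
  t2: 9d 2b ab 33 ed 66 be ac
  t3: 8a ed 76 66 92 be 15 ac

RES = [ 0x8a  0xed  0x76  0x66  0x92  0xbe  0x15  0xac ]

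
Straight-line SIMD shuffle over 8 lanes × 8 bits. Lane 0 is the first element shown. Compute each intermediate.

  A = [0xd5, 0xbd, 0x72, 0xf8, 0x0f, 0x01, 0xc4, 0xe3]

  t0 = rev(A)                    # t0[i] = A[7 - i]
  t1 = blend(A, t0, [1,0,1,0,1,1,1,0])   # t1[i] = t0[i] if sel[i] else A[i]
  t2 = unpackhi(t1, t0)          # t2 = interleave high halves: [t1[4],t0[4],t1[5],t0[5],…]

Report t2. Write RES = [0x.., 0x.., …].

t0 = [0xe3, 0xc4, 0x01, 0x0f, 0xf8, 0x72, 0xbd, 0xd5]
t1 = [0xe3, 0xbd, 0x01, 0xf8, 0xf8, 0x72, 0xbd, 0xe3]
t2 = [0xf8, 0xf8, 0x72, 0x72, 0xbd, 0xbd, 0xe3, 0xd5]

RES = [0xf8, 0xf8, 0x72, 0x72, 0xbd, 0xbd, 0xe3, 0xd5]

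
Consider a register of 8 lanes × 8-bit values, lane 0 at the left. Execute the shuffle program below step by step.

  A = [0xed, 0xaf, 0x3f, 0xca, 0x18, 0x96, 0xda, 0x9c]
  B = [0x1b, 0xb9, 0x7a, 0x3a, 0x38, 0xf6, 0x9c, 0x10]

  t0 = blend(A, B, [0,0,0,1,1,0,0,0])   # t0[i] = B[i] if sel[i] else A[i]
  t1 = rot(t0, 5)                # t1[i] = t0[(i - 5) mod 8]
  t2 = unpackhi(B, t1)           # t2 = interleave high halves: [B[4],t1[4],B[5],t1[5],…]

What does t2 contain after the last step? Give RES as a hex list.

t0 = [0xed, 0xaf, 0x3f, 0x3a, 0x38, 0x96, 0xda, 0x9c]
t1 = [0x3a, 0x38, 0x96, 0xda, 0x9c, 0xed, 0xaf, 0x3f]
t2 = [0x38, 0x9c, 0xf6, 0xed, 0x9c, 0xaf, 0x10, 0x3f]

RES = [0x38, 0x9c, 0xf6, 0xed, 0x9c, 0xaf, 0x10, 0x3f]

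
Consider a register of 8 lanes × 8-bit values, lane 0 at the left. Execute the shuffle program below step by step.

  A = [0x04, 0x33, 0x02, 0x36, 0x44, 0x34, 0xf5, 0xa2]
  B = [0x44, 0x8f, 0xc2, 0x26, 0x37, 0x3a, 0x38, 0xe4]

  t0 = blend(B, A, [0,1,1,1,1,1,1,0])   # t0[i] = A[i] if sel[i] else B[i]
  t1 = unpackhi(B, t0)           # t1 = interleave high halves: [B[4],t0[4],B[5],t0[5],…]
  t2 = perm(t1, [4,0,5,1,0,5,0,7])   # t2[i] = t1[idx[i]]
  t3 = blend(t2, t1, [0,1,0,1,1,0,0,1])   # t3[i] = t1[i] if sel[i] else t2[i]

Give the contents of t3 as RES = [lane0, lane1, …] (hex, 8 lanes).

RES = [0x38, 0x44, 0xf5, 0x34, 0x38, 0xf5, 0x37, 0xe4]

→ t0 |44|33|02|36|44|34|f5|e4|
→ t1 |37|44|3a|34|38|f5|e4|e4|
→ t2 |38|37|f5|44|37|f5|37|e4|
→ t3 |38|44|f5|34|38|f5|37|e4|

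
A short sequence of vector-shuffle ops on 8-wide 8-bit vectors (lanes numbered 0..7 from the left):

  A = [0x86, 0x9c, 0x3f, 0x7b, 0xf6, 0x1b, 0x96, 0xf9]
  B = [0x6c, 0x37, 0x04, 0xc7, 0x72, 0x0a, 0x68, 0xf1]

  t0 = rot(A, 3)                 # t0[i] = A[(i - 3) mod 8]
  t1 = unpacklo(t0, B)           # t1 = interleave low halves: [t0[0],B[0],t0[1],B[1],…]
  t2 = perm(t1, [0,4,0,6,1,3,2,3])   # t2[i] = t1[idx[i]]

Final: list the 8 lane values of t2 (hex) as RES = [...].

RES = [0x1b, 0xf9, 0x1b, 0x86, 0x6c, 0x37, 0x96, 0x37]

  t0: 1b 96 f9 86 9c 3f 7b f6
  t1: 1b 6c 96 37 f9 04 86 c7
  t2: 1b f9 1b 86 6c 37 96 37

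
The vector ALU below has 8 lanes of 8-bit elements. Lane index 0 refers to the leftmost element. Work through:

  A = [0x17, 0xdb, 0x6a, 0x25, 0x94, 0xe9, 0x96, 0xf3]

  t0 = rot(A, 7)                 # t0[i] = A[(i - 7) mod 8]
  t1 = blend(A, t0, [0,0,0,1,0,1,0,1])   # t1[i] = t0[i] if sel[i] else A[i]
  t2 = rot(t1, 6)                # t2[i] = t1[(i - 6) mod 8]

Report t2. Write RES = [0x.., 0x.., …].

  t0: db 6a 25 94 e9 96 f3 17
  t1: 17 db 6a 94 94 96 96 17
  t2: 6a 94 94 96 96 17 17 db

RES = [0x6a, 0x94, 0x94, 0x96, 0x96, 0x17, 0x17, 0xdb]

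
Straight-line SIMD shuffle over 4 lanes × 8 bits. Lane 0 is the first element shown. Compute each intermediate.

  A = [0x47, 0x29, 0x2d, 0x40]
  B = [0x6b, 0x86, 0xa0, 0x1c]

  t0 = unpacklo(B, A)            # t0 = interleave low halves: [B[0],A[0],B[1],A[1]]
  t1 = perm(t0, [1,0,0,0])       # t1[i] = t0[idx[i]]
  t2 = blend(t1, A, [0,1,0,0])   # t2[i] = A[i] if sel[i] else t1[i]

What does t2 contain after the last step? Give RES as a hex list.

RES = [0x47, 0x29, 0x6b, 0x6b]

  t0: 6b 47 86 29
  t1: 47 6b 6b 6b
  t2: 47 29 6b 6b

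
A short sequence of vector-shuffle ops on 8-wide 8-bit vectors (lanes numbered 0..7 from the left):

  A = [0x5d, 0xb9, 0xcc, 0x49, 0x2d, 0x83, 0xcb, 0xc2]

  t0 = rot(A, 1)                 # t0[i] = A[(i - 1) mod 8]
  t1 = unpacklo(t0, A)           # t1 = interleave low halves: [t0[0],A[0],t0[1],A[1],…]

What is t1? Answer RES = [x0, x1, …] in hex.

RES = [0xc2, 0x5d, 0x5d, 0xb9, 0xb9, 0xcc, 0xcc, 0x49]

→ t0 |c2|5d|b9|cc|49|2d|83|cb|
→ t1 |c2|5d|5d|b9|b9|cc|cc|49|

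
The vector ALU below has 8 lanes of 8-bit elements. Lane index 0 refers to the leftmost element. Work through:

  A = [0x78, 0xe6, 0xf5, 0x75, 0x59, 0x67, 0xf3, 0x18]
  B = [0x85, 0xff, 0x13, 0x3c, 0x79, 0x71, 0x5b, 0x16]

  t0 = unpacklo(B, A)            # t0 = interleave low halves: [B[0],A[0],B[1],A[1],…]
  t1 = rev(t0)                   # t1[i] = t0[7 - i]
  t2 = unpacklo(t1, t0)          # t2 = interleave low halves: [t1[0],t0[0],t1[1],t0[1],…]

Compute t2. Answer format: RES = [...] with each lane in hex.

→ t0 |85|78|ff|e6|13|f5|3c|75|
→ t1 |75|3c|f5|13|e6|ff|78|85|
→ t2 |75|85|3c|78|f5|ff|13|e6|

RES = [0x75, 0x85, 0x3c, 0x78, 0xf5, 0xff, 0x13, 0xe6]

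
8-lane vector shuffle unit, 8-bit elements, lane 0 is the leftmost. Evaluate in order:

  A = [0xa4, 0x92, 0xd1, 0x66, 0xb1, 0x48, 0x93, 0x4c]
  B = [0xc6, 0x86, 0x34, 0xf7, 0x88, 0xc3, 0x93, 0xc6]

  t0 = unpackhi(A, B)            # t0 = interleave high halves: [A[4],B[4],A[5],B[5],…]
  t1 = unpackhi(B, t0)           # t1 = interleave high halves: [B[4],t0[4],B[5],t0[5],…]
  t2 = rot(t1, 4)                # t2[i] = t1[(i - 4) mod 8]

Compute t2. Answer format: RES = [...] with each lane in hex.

  t0: b1 88 48 c3 93 93 4c c6
  t1: 88 93 c3 93 93 4c c6 c6
  t2: 93 4c c6 c6 88 93 c3 93

RES = [0x93, 0x4c, 0xc6, 0xc6, 0x88, 0x93, 0xc3, 0x93]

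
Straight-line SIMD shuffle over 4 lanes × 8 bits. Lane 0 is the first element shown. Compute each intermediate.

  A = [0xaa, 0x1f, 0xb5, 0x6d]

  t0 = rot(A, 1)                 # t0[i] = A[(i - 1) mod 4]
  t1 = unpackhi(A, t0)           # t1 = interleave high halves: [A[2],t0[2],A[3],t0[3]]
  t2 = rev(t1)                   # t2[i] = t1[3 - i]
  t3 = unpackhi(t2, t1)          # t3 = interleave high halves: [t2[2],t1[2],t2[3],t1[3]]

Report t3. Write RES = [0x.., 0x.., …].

  t0: 6d aa 1f b5
  t1: b5 1f 6d b5
  t2: b5 6d 1f b5
  t3: 1f 6d b5 b5

RES = [0x1f, 0x6d, 0xb5, 0xb5]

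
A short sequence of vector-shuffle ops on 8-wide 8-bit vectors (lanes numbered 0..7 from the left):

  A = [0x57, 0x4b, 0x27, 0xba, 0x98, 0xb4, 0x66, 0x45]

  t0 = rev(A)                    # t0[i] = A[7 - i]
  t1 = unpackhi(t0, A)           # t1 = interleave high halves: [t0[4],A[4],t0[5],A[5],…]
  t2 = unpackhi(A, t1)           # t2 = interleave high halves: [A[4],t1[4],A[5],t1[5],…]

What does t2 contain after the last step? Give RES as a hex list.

→ t0 |45|66|b4|98|ba|27|4b|57|
→ t1 |ba|98|27|b4|4b|66|57|45|
→ t2 |98|4b|b4|66|66|57|45|45|

RES = [0x98, 0x4b, 0xb4, 0x66, 0x66, 0x57, 0x45, 0x45]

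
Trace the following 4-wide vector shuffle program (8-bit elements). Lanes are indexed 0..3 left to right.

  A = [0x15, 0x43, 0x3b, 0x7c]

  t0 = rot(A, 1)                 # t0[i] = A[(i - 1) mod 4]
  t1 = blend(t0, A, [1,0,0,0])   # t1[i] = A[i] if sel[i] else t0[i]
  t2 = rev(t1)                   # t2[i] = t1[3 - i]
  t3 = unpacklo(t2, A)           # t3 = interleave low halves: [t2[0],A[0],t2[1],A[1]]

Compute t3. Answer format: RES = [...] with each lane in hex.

t0 = [0x7c, 0x15, 0x43, 0x3b]
t1 = [0x15, 0x15, 0x43, 0x3b]
t2 = [0x3b, 0x43, 0x15, 0x15]
t3 = [0x3b, 0x15, 0x43, 0x43]

RES = [ 0x3b  0x15  0x43  0x43 ]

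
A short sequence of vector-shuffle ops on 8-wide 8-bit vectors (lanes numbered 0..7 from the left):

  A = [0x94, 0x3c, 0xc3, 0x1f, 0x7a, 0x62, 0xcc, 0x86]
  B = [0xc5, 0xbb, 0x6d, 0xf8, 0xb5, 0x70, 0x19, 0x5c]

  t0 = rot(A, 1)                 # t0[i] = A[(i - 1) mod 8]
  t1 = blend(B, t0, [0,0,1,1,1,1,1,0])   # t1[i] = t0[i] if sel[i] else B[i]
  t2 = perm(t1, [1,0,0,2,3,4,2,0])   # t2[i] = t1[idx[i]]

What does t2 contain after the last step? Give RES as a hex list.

→ t0 |86|94|3c|c3|1f|7a|62|cc|
→ t1 |c5|bb|3c|c3|1f|7a|62|5c|
→ t2 |bb|c5|c5|3c|c3|1f|3c|c5|

RES = [0xbb, 0xc5, 0xc5, 0x3c, 0xc3, 0x1f, 0x3c, 0xc5]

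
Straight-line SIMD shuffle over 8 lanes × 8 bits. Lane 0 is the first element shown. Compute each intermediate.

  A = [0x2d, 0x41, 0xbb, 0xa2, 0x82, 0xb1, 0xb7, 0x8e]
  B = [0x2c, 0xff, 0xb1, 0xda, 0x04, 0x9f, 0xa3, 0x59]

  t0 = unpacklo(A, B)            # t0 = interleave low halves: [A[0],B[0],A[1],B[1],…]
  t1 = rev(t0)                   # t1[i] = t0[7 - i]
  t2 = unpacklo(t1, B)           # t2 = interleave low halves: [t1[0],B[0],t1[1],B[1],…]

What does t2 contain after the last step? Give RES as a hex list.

  t0: 2d 2c 41 ff bb b1 a2 da
  t1: da a2 b1 bb ff 41 2c 2d
  t2: da 2c a2 ff b1 b1 bb da

RES = [0xda, 0x2c, 0xa2, 0xff, 0xb1, 0xb1, 0xbb, 0xda]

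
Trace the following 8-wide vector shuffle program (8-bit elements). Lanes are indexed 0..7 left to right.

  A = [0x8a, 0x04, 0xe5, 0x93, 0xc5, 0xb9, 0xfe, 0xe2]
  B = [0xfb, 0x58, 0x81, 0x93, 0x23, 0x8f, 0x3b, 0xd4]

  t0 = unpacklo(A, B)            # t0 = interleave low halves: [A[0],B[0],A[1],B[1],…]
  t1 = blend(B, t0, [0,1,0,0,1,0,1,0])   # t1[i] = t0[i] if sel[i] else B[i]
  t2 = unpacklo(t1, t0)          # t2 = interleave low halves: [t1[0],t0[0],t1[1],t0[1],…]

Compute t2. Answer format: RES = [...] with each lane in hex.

  t0: 8a fb 04 58 e5 81 93 93
  t1: fb fb 81 93 e5 8f 93 d4
  t2: fb 8a fb fb 81 04 93 58

RES = [ 0xfb  0x8a  0xfb  0xfb  0x81  0x04  0x93  0x58 ]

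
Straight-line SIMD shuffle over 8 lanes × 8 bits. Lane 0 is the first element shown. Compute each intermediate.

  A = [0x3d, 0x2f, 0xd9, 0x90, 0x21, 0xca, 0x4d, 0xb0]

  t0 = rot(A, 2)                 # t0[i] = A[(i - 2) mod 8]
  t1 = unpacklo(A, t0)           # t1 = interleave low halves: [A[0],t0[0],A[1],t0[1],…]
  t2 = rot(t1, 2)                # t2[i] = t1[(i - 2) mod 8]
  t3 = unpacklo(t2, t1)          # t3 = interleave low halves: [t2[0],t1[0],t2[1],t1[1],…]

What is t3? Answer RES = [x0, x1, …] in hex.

  t0: 4d b0 3d 2f d9 90 21 ca
  t1: 3d 4d 2f b0 d9 3d 90 2f
  t2: 90 2f 3d 4d 2f b0 d9 3d
  t3: 90 3d 2f 4d 3d 2f 4d b0

RES = [0x90, 0x3d, 0x2f, 0x4d, 0x3d, 0x2f, 0x4d, 0xb0]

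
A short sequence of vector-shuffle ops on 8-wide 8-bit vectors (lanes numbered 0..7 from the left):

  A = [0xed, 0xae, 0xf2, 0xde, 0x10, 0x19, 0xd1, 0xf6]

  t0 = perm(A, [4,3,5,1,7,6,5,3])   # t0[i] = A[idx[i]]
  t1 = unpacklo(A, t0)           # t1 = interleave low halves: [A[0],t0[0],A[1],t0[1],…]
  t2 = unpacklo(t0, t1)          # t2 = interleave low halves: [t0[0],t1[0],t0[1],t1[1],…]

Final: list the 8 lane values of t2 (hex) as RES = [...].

RES = [0x10, 0xed, 0xde, 0x10, 0x19, 0xae, 0xae, 0xde]

t0 = [0x10, 0xde, 0x19, 0xae, 0xf6, 0xd1, 0x19, 0xde]
t1 = [0xed, 0x10, 0xae, 0xde, 0xf2, 0x19, 0xde, 0xae]
t2 = [0x10, 0xed, 0xde, 0x10, 0x19, 0xae, 0xae, 0xde]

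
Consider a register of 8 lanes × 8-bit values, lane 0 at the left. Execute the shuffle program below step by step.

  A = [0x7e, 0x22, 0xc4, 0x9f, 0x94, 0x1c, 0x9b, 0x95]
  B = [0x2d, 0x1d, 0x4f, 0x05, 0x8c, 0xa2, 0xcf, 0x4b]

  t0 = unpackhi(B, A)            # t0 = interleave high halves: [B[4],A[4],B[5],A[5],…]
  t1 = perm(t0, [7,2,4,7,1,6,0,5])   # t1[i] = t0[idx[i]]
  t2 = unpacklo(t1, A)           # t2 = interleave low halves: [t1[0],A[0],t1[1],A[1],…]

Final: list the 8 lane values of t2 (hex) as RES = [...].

RES = [0x95, 0x7e, 0xa2, 0x22, 0xcf, 0xc4, 0x95, 0x9f]

  t0: 8c 94 a2 1c cf 9b 4b 95
  t1: 95 a2 cf 95 94 4b 8c 9b
  t2: 95 7e a2 22 cf c4 95 9f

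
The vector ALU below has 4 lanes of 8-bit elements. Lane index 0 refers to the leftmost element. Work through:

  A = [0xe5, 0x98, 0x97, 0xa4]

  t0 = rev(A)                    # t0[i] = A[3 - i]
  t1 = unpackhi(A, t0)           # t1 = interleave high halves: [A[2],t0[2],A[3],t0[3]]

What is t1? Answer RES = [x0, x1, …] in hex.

RES = [0x97, 0x98, 0xa4, 0xe5]

t0 = [0xa4, 0x97, 0x98, 0xe5]
t1 = [0x97, 0x98, 0xa4, 0xe5]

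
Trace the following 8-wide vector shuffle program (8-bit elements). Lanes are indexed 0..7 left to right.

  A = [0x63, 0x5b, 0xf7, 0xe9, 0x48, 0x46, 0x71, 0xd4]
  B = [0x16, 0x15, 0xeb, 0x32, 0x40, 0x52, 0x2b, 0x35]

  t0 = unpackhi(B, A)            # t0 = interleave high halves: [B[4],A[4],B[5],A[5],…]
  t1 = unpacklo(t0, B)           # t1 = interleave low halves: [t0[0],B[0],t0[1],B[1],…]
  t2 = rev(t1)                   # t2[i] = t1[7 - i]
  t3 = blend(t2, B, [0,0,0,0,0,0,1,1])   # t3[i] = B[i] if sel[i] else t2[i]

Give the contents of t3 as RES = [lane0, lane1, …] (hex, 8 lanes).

RES = [ 0x32  0x46  0xeb  0x52  0x15  0x48  0x2b  0x35 ]

  t0: 40 48 52 46 2b 71 35 d4
  t1: 40 16 48 15 52 eb 46 32
  t2: 32 46 eb 52 15 48 16 40
  t3: 32 46 eb 52 15 48 2b 35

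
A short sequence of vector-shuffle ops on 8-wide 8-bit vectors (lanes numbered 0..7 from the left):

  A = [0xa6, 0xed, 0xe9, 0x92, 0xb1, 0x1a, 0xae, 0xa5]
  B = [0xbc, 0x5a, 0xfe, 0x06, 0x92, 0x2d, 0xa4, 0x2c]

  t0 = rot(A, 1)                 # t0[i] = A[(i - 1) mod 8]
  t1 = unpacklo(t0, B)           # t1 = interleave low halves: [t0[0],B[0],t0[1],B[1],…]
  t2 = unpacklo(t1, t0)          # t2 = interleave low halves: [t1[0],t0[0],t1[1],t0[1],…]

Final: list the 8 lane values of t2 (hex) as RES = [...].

  t0: a5 a6 ed e9 92 b1 1a ae
  t1: a5 bc a6 5a ed fe e9 06
  t2: a5 a5 bc a6 a6 ed 5a e9

RES = [ 0xa5  0xa5  0xbc  0xa6  0xa6  0xed  0x5a  0xe9 ]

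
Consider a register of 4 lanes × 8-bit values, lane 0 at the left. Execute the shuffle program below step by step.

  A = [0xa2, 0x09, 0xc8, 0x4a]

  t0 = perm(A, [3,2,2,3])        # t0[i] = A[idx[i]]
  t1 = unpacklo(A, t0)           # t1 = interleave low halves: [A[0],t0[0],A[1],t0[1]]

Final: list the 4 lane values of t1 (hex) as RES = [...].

RES = [0xa2, 0x4a, 0x09, 0xc8]

  t0: 4a c8 c8 4a
  t1: a2 4a 09 c8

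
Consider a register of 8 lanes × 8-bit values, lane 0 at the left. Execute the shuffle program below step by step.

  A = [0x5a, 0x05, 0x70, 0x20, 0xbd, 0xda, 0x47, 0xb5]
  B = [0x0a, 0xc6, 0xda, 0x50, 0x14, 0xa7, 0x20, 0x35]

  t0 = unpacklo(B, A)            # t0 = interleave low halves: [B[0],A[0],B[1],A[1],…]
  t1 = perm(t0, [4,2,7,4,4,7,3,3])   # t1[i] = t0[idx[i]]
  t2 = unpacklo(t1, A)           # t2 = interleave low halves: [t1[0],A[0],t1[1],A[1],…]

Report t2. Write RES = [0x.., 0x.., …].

  t0: 0a 5a c6 05 da 70 50 20
  t1: da c6 20 da da 20 05 05
  t2: da 5a c6 05 20 70 da 20

RES = [0xda, 0x5a, 0xc6, 0x05, 0x20, 0x70, 0xda, 0x20]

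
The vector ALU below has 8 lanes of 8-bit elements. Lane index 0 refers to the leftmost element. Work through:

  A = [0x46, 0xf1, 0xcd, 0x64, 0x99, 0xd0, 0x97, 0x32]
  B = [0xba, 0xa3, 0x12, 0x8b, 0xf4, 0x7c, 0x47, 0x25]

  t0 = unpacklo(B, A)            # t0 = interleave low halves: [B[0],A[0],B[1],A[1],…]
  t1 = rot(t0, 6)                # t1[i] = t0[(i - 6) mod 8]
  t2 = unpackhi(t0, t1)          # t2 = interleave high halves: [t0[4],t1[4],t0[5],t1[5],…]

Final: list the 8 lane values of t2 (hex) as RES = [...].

RES = [0x12, 0x8b, 0xcd, 0x64, 0x8b, 0xba, 0x64, 0x46]

→ t0 |ba|46|a3|f1|12|cd|8b|64|
→ t1 |a3|f1|12|cd|8b|64|ba|46|
→ t2 |12|8b|cd|64|8b|ba|64|46|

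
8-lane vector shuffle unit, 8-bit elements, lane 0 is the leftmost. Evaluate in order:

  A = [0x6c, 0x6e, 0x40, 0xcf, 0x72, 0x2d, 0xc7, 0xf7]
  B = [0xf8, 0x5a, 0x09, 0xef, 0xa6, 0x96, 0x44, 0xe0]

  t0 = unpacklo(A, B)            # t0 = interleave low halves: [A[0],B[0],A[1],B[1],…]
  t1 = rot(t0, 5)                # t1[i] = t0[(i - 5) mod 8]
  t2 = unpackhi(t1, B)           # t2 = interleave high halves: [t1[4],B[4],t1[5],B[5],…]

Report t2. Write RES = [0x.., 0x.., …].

t0 = [0x6c, 0xf8, 0x6e, 0x5a, 0x40, 0x09, 0xcf, 0xef]
t1 = [0x5a, 0x40, 0x09, 0xcf, 0xef, 0x6c, 0xf8, 0x6e]
t2 = [0xef, 0xa6, 0x6c, 0x96, 0xf8, 0x44, 0x6e, 0xe0]

RES = [ 0xef  0xa6  0x6c  0x96  0xf8  0x44  0x6e  0xe0 ]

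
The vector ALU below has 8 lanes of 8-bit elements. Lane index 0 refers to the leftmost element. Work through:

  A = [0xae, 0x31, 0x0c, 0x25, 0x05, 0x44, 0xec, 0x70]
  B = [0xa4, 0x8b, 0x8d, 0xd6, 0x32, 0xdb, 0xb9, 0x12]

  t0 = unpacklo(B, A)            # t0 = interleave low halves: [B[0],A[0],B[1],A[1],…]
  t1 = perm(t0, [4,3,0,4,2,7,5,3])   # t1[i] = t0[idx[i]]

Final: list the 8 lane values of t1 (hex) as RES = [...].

RES = [ 0x8d  0x31  0xa4  0x8d  0x8b  0x25  0x0c  0x31 ]

→ t0 |a4|ae|8b|31|8d|0c|d6|25|
→ t1 |8d|31|a4|8d|8b|25|0c|31|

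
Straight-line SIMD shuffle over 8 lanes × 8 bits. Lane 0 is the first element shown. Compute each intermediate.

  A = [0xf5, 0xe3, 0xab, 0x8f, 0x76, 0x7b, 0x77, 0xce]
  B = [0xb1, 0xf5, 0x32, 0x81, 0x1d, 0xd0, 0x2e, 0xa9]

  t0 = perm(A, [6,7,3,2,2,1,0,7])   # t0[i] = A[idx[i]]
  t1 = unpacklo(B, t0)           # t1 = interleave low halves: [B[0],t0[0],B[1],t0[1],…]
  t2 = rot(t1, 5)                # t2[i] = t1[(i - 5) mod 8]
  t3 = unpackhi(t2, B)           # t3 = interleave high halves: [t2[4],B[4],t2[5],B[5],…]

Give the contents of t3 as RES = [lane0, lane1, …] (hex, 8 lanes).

t0 = [0x77, 0xce, 0x8f, 0xab, 0xab, 0xe3, 0xf5, 0xce]
t1 = [0xb1, 0x77, 0xf5, 0xce, 0x32, 0x8f, 0x81, 0xab]
t2 = [0xce, 0x32, 0x8f, 0x81, 0xab, 0xb1, 0x77, 0xf5]
t3 = [0xab, 0x1d, 0xb1, 0xd0, 0x77, 0x2e, 0xf5, 0xa9]

RES = [0xab, 0x1d, 0xb1, 0xd0, 0x77, 0x2e, 0xf5, 0xa9]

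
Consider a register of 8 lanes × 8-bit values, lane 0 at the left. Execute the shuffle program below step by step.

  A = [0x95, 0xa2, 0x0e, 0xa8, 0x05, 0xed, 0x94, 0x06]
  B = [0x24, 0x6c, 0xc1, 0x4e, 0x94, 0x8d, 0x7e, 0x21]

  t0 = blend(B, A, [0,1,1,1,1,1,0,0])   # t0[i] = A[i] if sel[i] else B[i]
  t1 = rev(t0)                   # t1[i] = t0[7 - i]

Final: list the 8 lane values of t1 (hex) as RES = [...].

RES = [ 0x21  0x7e  0xed  0x05  0xa8  0x0e  0xa2  0x24 ]

t0 = [0x24, 0xa2, 0x0e, 0xa8, 0x05, 0xed, 0x7e, 0x21]
t1 = [0x21, 0x7e, 0xed, 0x05, 0xa8, 0x0e, 0xa2, 0x24]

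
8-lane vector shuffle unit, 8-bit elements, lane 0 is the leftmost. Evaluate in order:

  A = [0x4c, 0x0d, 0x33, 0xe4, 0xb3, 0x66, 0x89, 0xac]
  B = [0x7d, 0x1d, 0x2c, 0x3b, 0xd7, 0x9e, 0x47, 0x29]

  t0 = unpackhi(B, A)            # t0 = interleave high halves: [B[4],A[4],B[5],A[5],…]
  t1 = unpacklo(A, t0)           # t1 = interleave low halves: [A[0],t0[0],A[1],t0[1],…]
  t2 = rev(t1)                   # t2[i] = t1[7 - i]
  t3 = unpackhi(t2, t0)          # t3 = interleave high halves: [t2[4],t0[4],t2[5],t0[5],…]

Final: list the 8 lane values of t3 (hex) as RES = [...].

→ t0 |d7|b3|9e|66|47|89|29|ac|
→ t1 |4c|d7|0d|b3|33|9e|e4|66|
→ t2 |66|e4|9e|33|b3|0d|d7|4c|
→ t3 |b3|47|0d|89|d7|29|4c|ac|

RES = [ 0xb3  0x47  0x0d  0x89  0xd7  0x29  0x4c  0xac ]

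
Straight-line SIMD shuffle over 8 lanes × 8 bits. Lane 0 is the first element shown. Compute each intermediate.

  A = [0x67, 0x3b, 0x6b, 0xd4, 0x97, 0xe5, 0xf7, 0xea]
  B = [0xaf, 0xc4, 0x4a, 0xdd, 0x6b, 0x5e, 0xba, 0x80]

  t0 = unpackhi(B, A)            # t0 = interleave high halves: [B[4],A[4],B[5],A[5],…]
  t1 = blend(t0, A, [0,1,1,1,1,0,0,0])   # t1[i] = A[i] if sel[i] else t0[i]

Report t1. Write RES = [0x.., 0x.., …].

  t0: 6b 97 5e e5 ba f7 80 ea
  t1: 6b 3b 6b d4 97 f7 80 ea

RES = [0x6b, 0x3b, 0x6b, 0xd4, 0x97, 0xf7, 0x80, 0xea]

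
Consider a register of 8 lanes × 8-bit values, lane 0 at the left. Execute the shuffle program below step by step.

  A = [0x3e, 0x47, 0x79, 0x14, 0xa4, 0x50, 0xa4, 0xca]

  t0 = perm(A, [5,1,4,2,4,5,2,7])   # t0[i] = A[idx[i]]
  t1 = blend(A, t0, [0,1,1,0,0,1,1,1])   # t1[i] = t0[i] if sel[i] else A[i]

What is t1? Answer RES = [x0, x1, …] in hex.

RES = [0x3e, 0x47, 0xa4, 0x14, 0xa4, 0x50, 0x79, 0xca]

  t0: 50 47 a4 79 a4 50 79 ca
  t1: 3e 47 a4 14 a4 50 79 ca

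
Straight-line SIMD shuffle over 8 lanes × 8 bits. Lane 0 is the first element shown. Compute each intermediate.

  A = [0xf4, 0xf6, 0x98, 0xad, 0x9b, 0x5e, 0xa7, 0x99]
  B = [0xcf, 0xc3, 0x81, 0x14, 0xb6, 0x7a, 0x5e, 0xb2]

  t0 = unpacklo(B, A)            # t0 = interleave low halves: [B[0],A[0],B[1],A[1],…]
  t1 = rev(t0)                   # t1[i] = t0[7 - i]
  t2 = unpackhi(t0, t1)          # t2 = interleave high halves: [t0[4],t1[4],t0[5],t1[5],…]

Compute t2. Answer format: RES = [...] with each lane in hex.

RES = [0x81, 0xf6, 0x98, 0xc3, 0x14, 0xf4, 0xad, 0xcf]

→ t0 |cf|f4|c3|f6|81|98|14|ad|
→ t1 |ad|14|98|81|f6|c3|f4|cf|
→ t2 |81|f6|98|c3|14|f4|ad|cf|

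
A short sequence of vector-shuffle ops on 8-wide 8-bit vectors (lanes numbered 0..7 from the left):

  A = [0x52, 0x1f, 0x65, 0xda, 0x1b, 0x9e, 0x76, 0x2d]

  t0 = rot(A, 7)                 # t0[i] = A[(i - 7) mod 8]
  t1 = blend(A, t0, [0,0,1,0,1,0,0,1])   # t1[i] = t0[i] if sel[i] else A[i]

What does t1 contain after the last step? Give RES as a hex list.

→ t0 |1f|65|da|1b|9e|76|2d|52|
→ t1 |52|1f|da|da|9e|9e|76|52|

RES = [0x52, 0x1f, 0xda, 0xda, 0x9e, 0x9e, 0x76, 0x52]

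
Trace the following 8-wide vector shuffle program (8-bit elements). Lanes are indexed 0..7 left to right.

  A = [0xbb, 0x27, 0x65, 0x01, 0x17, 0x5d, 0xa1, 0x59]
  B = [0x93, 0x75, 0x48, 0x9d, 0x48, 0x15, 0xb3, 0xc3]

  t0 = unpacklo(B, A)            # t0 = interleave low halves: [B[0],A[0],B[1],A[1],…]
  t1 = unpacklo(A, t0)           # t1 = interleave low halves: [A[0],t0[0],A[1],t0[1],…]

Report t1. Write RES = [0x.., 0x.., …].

RES = [0xbb, 0x93, 0x27, 0xbb, 0x65, 0x75, 0x01, 0x27]

t0 = [0x93, 0xbb, 0x75, 0x27, 0x48, 0x65, 0x9d, 0x01]
t1 = [0xbb, 0x93, 0x27, 0xbb, 0x65, 0x75, 0x01, 0x27]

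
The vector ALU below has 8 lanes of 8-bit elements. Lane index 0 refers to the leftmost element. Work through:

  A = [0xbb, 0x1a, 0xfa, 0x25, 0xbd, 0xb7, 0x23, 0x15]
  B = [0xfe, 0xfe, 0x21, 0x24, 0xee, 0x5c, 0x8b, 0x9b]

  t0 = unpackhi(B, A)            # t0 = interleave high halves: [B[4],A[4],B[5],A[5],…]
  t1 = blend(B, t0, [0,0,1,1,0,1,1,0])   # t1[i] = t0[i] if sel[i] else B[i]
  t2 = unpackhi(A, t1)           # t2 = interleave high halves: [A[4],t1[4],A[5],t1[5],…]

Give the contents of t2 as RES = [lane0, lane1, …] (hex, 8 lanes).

RES = [ 0xbd  0xee  0xb7  0x23  0x23  0x9b  0x15  0x9b ]

→ t0 |ee|bd|5c|b7|8b|23|9b|15|
→ t1 |fe|fe|5c|b7|ee|23|9b|9b|
→ t2 |bd|ee|b7|23|23|9b|15|9b|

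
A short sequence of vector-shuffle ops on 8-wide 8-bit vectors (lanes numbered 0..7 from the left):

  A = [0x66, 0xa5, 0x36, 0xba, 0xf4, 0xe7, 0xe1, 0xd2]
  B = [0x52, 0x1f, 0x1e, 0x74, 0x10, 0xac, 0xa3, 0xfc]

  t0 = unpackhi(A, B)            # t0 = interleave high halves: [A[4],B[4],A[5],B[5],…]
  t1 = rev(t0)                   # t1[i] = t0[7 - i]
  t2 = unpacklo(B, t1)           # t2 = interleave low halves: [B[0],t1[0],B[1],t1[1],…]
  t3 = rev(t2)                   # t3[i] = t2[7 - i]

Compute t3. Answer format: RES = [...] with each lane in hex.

  t0: f4 10 e7 ac e1 a3 d2 fc
  t1: fc d2 a3 e1 ac e7 10 f4
  t2: 52 fc 1f d2 1e a3 74 e1
  t3: e1 74 a3 1e d2 1f fc 52

RES = [ 0xe1  0x74  0xa3  0x1e  0xd2  0x1f  0xfc  0x52 ]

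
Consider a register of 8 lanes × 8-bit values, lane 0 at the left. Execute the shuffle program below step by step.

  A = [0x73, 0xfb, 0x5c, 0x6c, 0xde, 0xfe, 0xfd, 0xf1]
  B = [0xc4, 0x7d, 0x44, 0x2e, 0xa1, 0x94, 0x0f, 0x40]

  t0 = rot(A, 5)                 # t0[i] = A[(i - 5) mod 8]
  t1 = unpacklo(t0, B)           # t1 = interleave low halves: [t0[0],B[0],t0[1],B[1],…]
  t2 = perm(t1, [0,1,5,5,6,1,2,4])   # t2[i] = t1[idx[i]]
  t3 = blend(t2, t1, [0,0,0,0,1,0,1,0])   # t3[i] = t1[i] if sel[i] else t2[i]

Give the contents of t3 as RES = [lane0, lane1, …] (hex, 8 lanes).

RES = [0x6c, 0xc4, 0x44, 0x44, 0xfe, 0xc4, 0xfd, 0xfe]

  t0: 6c de fe fd f1 73 fb 5c
  t1: 6c c4 de 7d fe 44 fd 2e
  t2: 6c c4 44 44 fd c4 de fe
  t3: 6c c4 44 44 fe c4 fd fe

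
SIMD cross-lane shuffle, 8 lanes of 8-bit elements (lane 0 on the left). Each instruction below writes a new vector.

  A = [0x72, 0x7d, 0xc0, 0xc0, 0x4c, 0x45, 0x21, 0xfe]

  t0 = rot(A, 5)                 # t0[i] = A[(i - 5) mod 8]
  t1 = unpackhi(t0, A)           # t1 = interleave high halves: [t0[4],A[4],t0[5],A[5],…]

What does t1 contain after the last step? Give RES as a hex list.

  t0: c0 4c 45 21 fe 72 7d c0
  t1: fe 4c 72 45 7d 21 c0 fe

RES = [0xfe, 0x4c, 0x72, 0x45, 0x7d, 0x21, 0xc0, 0xfe]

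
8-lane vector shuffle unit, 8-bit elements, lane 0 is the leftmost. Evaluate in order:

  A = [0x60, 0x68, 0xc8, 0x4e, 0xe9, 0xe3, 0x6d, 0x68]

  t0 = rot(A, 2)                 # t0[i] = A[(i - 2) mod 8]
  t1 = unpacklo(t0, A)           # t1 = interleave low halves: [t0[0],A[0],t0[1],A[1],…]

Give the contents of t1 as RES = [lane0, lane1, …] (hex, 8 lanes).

  t0: 6d 68 60 68 c8 4e e9 e3
  t1: 6d 60 68 68 60 c8 68 4e

RES = [0x6d, 0x60, 0x68, 0x68, 0x60, 0xc8, 0x68, 0x4e]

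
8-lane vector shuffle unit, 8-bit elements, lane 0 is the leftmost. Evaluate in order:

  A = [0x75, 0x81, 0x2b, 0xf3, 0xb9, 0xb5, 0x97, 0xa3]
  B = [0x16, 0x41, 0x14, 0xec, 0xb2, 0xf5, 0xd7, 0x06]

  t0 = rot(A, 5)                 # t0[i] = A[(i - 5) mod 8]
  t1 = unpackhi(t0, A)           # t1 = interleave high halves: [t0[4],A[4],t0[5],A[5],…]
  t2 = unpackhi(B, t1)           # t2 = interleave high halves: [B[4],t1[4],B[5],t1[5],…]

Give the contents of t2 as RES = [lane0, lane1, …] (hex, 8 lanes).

t0 = [0xf3, 0xb9, 0xb5, 0x97, 0xa3, 0x75, 0x81, 0x2b]
t1 = [0xa3, 0xb9, 0x75, 0xb5, 0x81, 0x97, 0x2b, 0xa3]
t2 = [0xb2, 0x81, 0xf5, 0x97, 0xd7, 0x2b, 0x06, 0xa3]

RES = [ 0xb2  0x81  0xf5  0x97  0xd7  0x2b  0x06  0xa3 ]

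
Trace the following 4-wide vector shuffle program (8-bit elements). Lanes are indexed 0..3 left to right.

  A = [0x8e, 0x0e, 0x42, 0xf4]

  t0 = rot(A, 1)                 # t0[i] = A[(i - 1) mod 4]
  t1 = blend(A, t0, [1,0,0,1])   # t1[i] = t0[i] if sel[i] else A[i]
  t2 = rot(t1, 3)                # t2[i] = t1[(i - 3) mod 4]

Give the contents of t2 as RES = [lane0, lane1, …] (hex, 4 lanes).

  t0: f4 8e 0e 42
  t1: f4 0e 42 42
  t2: 0e 42 42 f4

RES = [ 0x0e  0x42  0x42  0xf4 ]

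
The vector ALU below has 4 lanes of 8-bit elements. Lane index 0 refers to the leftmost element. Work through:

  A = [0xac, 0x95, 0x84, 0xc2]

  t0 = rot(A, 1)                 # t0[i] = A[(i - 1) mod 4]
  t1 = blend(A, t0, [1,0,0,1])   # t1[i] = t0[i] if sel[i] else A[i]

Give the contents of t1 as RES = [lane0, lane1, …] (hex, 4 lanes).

RES = [0xc2, 0x95, 0x84, 0x84]

  t0: c2 ac 95 84
  t1: c2 95 84 84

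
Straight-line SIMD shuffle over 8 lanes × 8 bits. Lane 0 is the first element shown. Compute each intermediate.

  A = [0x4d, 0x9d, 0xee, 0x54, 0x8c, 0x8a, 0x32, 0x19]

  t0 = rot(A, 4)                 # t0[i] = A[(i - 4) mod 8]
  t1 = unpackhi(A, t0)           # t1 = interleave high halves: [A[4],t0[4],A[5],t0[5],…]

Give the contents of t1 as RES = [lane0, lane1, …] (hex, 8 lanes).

RES = [0x8c, 0x4d, 0x8a, 0x9d, 0x32, 0xee, 0x19, 0x54]

  t0: 8c 8a 32 19 4d 9d ee 54
  t1: 8c 4d 8a 9d 32 ee 19 54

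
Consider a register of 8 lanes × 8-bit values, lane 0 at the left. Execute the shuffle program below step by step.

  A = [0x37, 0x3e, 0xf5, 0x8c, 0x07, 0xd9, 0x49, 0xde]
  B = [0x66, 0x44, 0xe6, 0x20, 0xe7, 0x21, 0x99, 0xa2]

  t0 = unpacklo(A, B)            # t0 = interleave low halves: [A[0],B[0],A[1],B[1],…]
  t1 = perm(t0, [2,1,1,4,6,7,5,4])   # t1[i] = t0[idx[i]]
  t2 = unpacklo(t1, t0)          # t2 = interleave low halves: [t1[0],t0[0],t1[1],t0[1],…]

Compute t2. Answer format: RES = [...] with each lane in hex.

RES = [ 0x3e  0x37  0x66  0x66  0x66  0x3e  0xf5  0x44 ]

t0 = [0x37, 0x66, 0x3e, 0x44, 0xf5, 0xe6, 0x8c, 0x20]
t1 = [0x3e, 0x66, 0x66, 0xf5, 0x8c, 0x20, 0xe6, 0xf5]
t2 = [0x3e, 0x37, 0x66, 0x66, 0x66, 0x3e, 0xf5, 0x44]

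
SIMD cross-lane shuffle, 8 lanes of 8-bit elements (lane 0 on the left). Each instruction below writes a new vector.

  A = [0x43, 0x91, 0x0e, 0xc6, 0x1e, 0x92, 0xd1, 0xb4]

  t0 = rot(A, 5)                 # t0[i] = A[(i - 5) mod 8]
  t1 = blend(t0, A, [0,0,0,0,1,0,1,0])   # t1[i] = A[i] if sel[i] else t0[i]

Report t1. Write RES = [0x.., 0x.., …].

t0 = [0xc6, 0x1e, 0x92, 0xd1, 0xb4, 0x43, 0x91, 0x0e]
t1 = [0xc6, 0x1e, 0x92, 0xd1, 0x1e, 0x43, 0xd1, 0x0e]

RES = [0xc6, 0x1e, 0x92, 0xd1, 0x1e, 0x43, 0xd1, 0x0e]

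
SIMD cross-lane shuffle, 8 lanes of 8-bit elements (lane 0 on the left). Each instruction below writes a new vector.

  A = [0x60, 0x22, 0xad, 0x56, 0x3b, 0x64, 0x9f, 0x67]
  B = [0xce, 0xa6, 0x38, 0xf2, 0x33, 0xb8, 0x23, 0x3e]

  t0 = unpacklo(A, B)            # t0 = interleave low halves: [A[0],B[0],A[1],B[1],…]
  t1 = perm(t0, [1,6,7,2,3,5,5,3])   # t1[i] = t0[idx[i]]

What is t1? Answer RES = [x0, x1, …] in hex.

→ t0 |60|ce|22|a6|ad|38|56|f2|
→ t1 |ce|56|f2|22|a6|38|38|a6|

RES = [ 0xce  0x56  0xf2  0x22  0xa6  0x38  0x38  0xa6 ]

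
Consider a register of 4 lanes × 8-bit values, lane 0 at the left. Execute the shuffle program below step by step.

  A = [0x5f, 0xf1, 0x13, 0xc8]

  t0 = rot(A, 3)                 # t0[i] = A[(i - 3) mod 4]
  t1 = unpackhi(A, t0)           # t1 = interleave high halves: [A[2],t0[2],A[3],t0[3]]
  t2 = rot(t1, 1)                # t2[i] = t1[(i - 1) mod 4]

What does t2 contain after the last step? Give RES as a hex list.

RES = [ 0x5f  0x13  0xc8  0xc8 ]

  t0: f1 13 c8 5f
  t1: 13 c8 c8 5f
  t2: 5f 13 c8 c8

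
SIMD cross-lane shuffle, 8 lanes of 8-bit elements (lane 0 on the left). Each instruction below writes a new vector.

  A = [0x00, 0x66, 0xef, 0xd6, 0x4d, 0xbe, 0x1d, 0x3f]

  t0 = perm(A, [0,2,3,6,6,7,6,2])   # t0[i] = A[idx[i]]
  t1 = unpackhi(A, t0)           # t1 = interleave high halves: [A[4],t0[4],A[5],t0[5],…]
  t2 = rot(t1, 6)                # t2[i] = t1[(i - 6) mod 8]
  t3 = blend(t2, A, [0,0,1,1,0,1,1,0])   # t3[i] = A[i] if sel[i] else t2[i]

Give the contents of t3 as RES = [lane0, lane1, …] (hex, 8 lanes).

→ t0 |00|ef|d6|1d|1d|3f|1d|ef|
→ t1 |4d|1d|be|3f|1d|1d|3f|ef|
→ t2 |be|3f|1d|1d|3f|ef|4d|1d|
→ t3 |be|3f|ef|d6|3f|be|1d|1d|

RES = [0xbe, 0x3f, 0xef, 0xd6, 0x3f, 0xbe, 0x1d, 0x1d]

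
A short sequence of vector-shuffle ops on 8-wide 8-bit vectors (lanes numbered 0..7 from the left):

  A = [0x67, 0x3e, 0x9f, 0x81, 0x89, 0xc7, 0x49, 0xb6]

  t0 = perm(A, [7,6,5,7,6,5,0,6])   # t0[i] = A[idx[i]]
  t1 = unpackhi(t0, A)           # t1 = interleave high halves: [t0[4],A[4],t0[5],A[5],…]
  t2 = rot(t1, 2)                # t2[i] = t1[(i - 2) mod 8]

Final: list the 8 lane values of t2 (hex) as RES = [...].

  t0: b6 49 c7 b6 49 c7 67 49
  t1: 49 89 c7 c7 67 49 49 b6
  t2: 49 b6 49 89 c7 c7 67 49

RES = [ 0x49  0xb6  0x49  0x89  0xc7  0xc7  0x67  0x49 ]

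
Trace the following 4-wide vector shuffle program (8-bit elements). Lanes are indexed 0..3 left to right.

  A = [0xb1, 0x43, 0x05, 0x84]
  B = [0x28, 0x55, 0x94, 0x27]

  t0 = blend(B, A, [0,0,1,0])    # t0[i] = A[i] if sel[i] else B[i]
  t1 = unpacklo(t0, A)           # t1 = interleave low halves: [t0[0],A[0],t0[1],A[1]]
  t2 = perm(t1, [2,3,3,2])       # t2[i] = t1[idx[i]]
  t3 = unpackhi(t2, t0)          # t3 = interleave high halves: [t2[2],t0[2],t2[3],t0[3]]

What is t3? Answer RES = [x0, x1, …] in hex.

t0 = [0x28, 0x55, 0x05, 0x27]
t1 = [0x28, 0xb1, 0x55, 0x43]
t2 = [0x55, 0x43, 0x43, 0x55]
t3 = [0x43, 0x05, 0x55, 0x27]

RES = [ 0x43  0x05  0x55  0x27 ]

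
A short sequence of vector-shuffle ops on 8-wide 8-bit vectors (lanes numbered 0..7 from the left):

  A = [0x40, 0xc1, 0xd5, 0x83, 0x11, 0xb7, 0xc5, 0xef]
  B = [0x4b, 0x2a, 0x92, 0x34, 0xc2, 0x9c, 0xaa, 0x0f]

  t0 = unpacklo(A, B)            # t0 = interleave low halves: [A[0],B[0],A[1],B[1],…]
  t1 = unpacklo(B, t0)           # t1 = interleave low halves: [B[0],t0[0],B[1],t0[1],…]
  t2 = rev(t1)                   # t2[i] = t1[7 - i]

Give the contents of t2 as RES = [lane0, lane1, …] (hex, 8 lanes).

→ t0 |40|4b|c1|2a|d5|92|83|34|
→ t1 |4b|40|2a|4b|92|c1|34|2a|
→ t2 |2a|34|c1|92|4b|2a|40|4b|

RES = [0x2a, 0x34, 0xc1, 0x92, 0x4b, 0x2a, 0x40, 0x4b]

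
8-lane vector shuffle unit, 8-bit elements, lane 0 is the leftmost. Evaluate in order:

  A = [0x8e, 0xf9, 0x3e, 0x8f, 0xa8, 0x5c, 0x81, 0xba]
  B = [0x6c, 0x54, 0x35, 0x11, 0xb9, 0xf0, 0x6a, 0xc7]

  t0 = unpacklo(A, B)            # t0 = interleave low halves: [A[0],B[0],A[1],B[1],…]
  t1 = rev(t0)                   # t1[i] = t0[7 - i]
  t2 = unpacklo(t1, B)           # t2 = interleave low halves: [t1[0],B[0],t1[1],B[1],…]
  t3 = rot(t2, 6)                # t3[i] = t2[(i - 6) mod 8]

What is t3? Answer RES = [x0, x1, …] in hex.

  t0: 8e 6c f9 54 3e 35 8f 11
  t1: 11 8f 35 3e 54 f9 6c 8e
  t2: 11 6c 8f 54 35 35 3e 11
  t3: 8f 54 35 35 3e 11 11 6c

RES = [0x8f, 0x54, 0x35, 0x35, 0x3e, 0x11, 0x11, 0x6c]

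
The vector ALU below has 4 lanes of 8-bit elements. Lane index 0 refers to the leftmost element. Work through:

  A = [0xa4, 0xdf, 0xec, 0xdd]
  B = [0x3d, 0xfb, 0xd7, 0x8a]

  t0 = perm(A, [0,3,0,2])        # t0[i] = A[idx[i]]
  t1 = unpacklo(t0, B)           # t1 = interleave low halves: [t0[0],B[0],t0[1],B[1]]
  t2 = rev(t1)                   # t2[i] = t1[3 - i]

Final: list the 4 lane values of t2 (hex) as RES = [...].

RES = [0xfb, 0xdd, 0x3d, 0xa4]

  t0: a4 dd a4 ec
  t1: a4 3d dd fb
  t2: fb dd 3d a4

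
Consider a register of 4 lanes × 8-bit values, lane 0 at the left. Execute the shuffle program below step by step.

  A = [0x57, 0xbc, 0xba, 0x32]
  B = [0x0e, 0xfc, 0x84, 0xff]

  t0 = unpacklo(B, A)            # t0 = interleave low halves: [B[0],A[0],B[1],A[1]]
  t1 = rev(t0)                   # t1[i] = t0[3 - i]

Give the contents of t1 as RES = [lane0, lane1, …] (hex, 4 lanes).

RES = [ 0xbc  0xfc  0x57  0x0e ]

  t0: 0e 57 fc bc
  t1: bc fc 57 0e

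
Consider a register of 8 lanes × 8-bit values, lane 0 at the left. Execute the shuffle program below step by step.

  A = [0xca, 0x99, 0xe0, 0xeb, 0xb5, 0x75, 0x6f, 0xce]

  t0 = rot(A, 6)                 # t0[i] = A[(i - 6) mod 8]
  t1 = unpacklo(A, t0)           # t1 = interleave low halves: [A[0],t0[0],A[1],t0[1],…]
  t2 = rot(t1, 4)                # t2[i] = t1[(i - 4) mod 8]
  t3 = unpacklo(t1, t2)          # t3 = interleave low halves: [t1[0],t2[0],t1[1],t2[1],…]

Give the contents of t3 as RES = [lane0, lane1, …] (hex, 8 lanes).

t0 = [0xe0, 0xeb, 0xb5, 0x75, 0x6f, 0xce, 0xca, 0x99]
t1 = [0xca, 0xe0, 0x99, 0xeb, 0xe0, 0xb5, 0xeb, 0x75]
t2 = [0xe0, 0xb5, 0xeb, 0x75, 0xca, 0xe0, 0x99, 0xeb]
t3 = [0xca, 0xe0, 0xe0, 0xb5, 0x99, 0xeb, 0xeb, 0x75]

RES = [ 0xca  0xe0  0xe0  0xb5  0x99  0xeb  0xeb  0x75 ]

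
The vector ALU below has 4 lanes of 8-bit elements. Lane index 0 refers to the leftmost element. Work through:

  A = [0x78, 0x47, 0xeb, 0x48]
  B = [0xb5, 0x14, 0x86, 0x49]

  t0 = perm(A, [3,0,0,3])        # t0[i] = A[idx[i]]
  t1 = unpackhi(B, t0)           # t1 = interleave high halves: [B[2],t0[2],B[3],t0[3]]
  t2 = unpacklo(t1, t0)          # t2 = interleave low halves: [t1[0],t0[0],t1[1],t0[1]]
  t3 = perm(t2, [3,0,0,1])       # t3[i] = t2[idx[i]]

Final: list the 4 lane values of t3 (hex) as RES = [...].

→ t0 |48|78|78|48|
→ t1 |86|78|49|48|
→ t2 |86|48|78|78|
→ t3 |78|86|86|48|

RES = [ 0x78  0x86  0x86  0x48 ]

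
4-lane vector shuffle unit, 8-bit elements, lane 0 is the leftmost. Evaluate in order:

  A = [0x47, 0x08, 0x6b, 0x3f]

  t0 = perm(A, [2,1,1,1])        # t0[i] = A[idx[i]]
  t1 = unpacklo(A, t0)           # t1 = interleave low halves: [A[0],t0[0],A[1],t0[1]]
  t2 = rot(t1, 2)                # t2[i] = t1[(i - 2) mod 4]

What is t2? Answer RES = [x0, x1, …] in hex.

t0 = [0x6b, 0x08, 0x08, 0x08]
t1 = [0x47, 0x6b, 0x08, 0x08]
t2 = [0x08, 0x08, 0x47, 0x6b]

RES = [0x08, 0x08, 0x47, 0x6b]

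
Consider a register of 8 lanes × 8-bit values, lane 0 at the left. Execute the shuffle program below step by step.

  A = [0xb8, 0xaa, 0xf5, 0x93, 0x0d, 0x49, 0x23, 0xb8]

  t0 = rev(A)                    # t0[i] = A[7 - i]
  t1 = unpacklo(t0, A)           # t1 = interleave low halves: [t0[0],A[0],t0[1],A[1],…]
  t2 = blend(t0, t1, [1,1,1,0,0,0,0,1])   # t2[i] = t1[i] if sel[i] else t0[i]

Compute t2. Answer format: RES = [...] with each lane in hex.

RES = [ 0xb8  0xb8  0x23  0x0d  0x93  0xf5  0xaa  0x93 ]

t0 = [0xb8, 0x23, 0x49, 0x0d, 0x93, 0xf5, 0xaa, 0xb8]
t1 = [0xb8, 0xb8, 0x23, 0xaa, 0x49, 0xf5, 0x0d, 0x93]
t2 = [0xb8, 0xb8, 0x23, 0x0d, 0x93, 0xf5, 0xaa, 0x93]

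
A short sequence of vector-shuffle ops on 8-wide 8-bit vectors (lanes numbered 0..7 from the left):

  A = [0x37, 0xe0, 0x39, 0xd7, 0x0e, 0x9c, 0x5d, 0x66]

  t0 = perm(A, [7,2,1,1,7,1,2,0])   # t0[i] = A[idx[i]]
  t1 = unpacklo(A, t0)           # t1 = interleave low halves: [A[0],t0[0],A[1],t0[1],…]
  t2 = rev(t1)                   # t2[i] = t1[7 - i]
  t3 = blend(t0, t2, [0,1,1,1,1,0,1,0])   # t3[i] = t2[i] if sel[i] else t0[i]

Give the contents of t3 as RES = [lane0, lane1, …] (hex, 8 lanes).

RES = [0x66, 0xd7, 0xe0, 0x39, 0x39, 0xe0, 0x66, 0x37]

t0 = [0x66, 0x39, 0xe0, 0xe0, 0x66, 0xe0, 0x39, 0x37]
t1 = [0x37, 0x66, 0xe0, 0x39, 0x39, 0xe0, 0xd7, 0xe0]
t2 = [0xe0, 0xd7, 0xe0, 0x39, 0x39, 0xe0, 0x66, 0x37]
t3 = [0x66, 0xd7, 0xe0, 0x39, 0x39, 0xe0, 0x66, 0x37]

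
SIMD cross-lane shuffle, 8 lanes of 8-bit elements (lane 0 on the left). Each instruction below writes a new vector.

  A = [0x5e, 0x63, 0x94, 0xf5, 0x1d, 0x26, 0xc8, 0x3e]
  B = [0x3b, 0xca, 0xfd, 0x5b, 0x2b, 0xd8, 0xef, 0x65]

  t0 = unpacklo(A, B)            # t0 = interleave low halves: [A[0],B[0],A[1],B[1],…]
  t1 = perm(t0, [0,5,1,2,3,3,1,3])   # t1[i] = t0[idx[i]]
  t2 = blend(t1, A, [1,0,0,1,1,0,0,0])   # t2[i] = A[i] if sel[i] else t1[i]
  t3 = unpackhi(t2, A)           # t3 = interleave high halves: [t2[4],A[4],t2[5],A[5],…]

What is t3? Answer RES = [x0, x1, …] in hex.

t0 = [0x5e, 0x3b, 0x63, 0xca, 0x94, 0xfd, 0xf5, 0x5b]
t1 = [0x5e, 0xfd, 0x3b, 0x63, 0xca, 0xca, 0x3b, 0xca]
t2 = [0x5e, 0xfd, 0x3b, 0xf5, 0x1d, 0xca, 0x3b, 0xca]
t3 = [0x1d, 0x1d, 0xca, 0x26, 0x3b, 0xc8, 0xca, 0x3e]

RES = [ 0x1d  0x1d  0xca  0x26  0x3b  0xc8  0xca  0x3e ]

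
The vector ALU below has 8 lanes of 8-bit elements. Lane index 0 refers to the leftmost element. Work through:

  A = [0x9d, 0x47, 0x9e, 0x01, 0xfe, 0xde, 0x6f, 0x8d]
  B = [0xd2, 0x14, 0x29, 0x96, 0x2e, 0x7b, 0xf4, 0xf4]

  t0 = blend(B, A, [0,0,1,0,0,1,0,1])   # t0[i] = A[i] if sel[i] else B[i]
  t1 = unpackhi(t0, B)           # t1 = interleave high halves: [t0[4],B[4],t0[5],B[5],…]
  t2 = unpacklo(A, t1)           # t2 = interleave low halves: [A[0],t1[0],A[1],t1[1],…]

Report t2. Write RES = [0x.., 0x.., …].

RES = [0x9d, 0x2e, 0x47, 0x2e, 0x9e, 0xde, 0x01, 0x7b]

→ t0 |d2|14|9e|96|2e|de|f4|8d|
→ t1 |2e|2e|de|7b|f4|f4|8d|f4|
→ t2 |9d|2e|47|2e|9e|de|01|7b|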